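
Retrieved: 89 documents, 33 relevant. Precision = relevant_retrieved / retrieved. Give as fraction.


Precision = relevant_retrieved / total_retrieved
= 33 / 89
= 33 / (33 + 56)
= 33/89

33/89


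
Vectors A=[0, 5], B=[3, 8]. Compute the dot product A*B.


Dot product = sum of element-wise products
A[0]*B[0] = 0*3 = 0
A[1]*B[1] = 5*8 = 40
Sum = 0 + 40 = 40

40


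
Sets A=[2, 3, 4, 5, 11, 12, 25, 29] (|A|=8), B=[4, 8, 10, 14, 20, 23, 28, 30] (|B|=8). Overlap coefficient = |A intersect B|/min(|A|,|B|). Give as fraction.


A intersect B = [4]
|A intersect B| = 1
min(|A|, |B|) = min(8, 8) = 8
Overlap = 1 / 8 = 1/8

1/8


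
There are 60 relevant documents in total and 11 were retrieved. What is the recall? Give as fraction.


Recall = retrieved_relevant / total_relevant
= 11 / 60
= 11 / (11 + 49)
= 11/60

11/60


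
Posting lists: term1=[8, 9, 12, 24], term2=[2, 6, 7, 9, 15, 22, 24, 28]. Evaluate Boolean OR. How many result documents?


Boolean OR: find union of posting lists
term1 docs: [8, 9, 12, 24]
term2 docs: [2, 6, 7, 9, 15, 22, 24, 28]
Union: [2, 6, 7, 8, 9, 12, 15, 22, 24, 28]
|union| = 10

10


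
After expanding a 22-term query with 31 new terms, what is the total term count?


Original terms: 22
Expansion terms: 31
Total = 22 + 31 = 53

53


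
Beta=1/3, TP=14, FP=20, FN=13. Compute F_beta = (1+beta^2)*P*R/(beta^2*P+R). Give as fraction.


P = TP/(TP+FP) = 14/34 = 7/17
R = TP/(TP+FN) = 14/27 = 14/27
beta^2 = 1/3^2 = 1/9
(1 + beta^2) = 10/9
Numerator = (1+beta^2)*P*R = 980/4131
Denominator = beta^2*P + R = 7/153 + 14/27 = 259/459
F_beta = 140/333

140/333


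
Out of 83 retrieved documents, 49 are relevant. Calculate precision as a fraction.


Precision = relevant_retrieved / total_retrieved
= 49 / 83
= 49 / (49 + 34)
= 49/83

49/83


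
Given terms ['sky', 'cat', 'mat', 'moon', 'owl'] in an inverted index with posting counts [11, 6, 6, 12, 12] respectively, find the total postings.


Summing posting list sizes:
'sky': 11 postings
'cat': 6 postings
'mat': 6 postings
'moon': 12 postings
'owl': 12 postings
Total = 11 + 6 + 6 + 12 + 12 = 47

47


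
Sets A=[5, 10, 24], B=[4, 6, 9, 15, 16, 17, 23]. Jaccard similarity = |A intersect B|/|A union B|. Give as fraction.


A intersect B = []
|A intersect B| = 0
A union B = [4, 5, 6, 9, 10, 15, 16, 17, 23, 24]
|A union B| = 10
Jaccard = 0/10 = 0

0


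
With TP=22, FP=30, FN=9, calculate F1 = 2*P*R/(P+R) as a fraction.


F1 = 2 * P * R / (P + R)
P = TP/(TP+FP) = 22/52 = 11/26
R = TP/(TP+FN) = 22/31 = 22/31
2 * P * R = 2 * 11/26 * 22/31 = 242/403
P + R = 11/26 + 22/31 = 913/806
F1 = 242/403 / 913/806 = 44/83

44/83


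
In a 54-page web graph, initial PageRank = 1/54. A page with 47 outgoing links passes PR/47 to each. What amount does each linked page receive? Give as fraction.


Initial PR = 1/54 = 1/54
Outlinks = 47
Contribution per link = PR / outlinks
= 1/54 / 47
= 1/2538

1/2538


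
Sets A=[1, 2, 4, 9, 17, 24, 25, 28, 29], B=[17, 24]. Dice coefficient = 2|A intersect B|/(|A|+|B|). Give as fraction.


A intersect B = [17, 24]
|A intersect B| = 2
|A| = 9, |B| = 2
Dice = 2*2 / (9+2)
= 4 / 11 = 4/11

4/11


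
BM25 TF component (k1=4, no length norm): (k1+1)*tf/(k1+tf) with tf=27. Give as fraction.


BM25 TF component = (k1+1)*tf / (k1+tf)
k1 = 4, tf = 27
Numerator = (4+1)*27 = 135
Denominator = 4 + 27 = 31
= 135/31 = 135/31

135/31


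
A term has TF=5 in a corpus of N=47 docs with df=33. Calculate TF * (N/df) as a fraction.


TF * (N/df)
= 5 * (47/33)
= 5 * 47/33
= 235/33

235/33


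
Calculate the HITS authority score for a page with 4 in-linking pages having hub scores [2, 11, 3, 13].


Authority = sum of hub scores of in-linkers
In-link 1: hub score = 2
In-link 2: hub score = 11
In-link 3: hub score = 3
In-link 4: hub score = 13
Authority = 2 + 11 + 3 + 13 = 29

29


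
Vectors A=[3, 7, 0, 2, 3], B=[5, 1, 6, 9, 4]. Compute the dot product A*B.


Dot product = sum of element-wise products
A[0]*B[0] = 3*5 = 15
A[1]*B[1] = 7*1 = 7
A[2]*B[2] = 0*6 = 0
A[3]*B[3] = 2*9 = 18
A[4]*B[4] = 3*4 = 12
Sum = 15 + 7 + 0 + 18 + 12 = 52

52


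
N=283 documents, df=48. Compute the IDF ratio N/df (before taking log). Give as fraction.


IDF ratio = N / df
= 283 / 48
= 283/48

283/48


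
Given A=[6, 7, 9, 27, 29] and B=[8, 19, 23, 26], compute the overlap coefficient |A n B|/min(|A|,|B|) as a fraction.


A intersect B = []
|A intersect B| = 0
min(|A|, |B|) = min(5, 4) = 4
Overlap = 0 / 4 = 0

0


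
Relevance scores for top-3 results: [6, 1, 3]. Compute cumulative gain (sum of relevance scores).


Cumulative Gain = sum of relevance scores
Position 1: rel=6, running sum=6
Position 2: rel=1, running sum=7
Position 3: rel=3, running sum=10
CG = 10

10


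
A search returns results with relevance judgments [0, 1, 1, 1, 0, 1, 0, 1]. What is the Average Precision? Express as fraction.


Computing P@k for each relevant position:
Position 1: not relevant
Position 2: relevant, P@2 = 1/2 = 1/2
Position 3: relevant, P@3 = 2/3 = 2/3
Position 4: relevant, P@4 = 3/4 = 3/4
Position 5: not relevant
Position 6: relevant, P@6 = 4/6 = 2/3
Position 7: not relevant
Position 8: relevant, P@8 = 5/8 = 5/8
Sum of P@k = 1/2 + 2/3 + 3/4 + 2/3 + 5/8 = 77/24
AP = 77/24 / 5 = 77/120

77/120


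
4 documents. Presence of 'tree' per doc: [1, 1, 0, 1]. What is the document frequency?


Checking each document for 'tree':
Doc 1: present
Doc 2: present
Doc 3: absent
Doc 4: present
df = sum of presences = 1 + 1 + 0 + 1 = 3

3


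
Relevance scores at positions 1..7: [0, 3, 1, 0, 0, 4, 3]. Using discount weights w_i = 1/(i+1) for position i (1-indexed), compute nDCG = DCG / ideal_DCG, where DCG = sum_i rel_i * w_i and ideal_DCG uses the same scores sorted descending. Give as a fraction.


Position discount weights w_i = 1/(i+1) for i=1..7:
Weights = [1/2, 1/3, 1/4, 1/5, 1/6, 1/7, 1/8]
Actual relevance: [0, 3, 1, 0, 0, 4, 3]
DCG = 0/2 + 3/3 + 1/4 + 0/5 + 0/6 + 4/7 + 3/8 = 123/56
Ideal relevance (sorted desc): [4, 3, 3, 1, 0, 0, 0]
Ideal DCG = 4/2 + 3/3 + 3/4 + 1/5 + 0/6 + 0/7 + 0/8 = 79/20
nDCG = DCG / ideal_DCG = 123/56 / 79/20 = 615/1106

615/1106


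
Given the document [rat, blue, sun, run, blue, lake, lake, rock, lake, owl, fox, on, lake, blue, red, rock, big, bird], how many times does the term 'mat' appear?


Document has 18 words
Scanning for 'mat':
Term not found in document
Count = 0

0


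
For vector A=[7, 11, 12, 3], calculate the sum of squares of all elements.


|A|^2 = sum of squared components
A[0]^2 = 7^2 = 49
A[1]^2 = 11^2 = 121
A[2]^2 = 12^2 = 144
A[3]^2 = 3^2 = 9
Sum = 49 + 121 + 144 + 9 = 323

323


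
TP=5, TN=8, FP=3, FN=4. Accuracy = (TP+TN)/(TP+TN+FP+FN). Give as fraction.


Accuracy = (TP + TN) / (TP + TN + FP + FN)
TP + TN = 5 + 8 = 13
Total = 5 + 8 + 3 + 4 = 20
Accuracy = 13 / 20 = 13/20

13/20


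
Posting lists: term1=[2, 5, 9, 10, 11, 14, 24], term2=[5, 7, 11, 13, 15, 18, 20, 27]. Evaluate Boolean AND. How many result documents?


Boolean AND: find intersection of posting lists
term1 docs: [2, 5, 9, 10, 11, 14, 24]
term2 docs: [5, 7, 11, 13, 15, 18, 20, 27]
Intersection: [5, 11]
|intersection| = 2

2


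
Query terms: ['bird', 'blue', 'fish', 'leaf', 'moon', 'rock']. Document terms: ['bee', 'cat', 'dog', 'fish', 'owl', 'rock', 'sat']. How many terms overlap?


Query terms: ['bird', 'blue', 'fish', 'leaf', 'moon', 'rock']
Document terms: ['bee', 'cat', 'dog', 'fish', 'owl', 'rock', 'sat']
Common terms: ['fish', 'rock']
Overlap count = 2

2


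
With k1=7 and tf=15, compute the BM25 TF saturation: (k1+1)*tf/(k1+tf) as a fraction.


BM25 TF component = (k1+1)*tf / (k1+tf)
k1 = 7, tf = 15
Numerator = (7+1)*15 = 120
Denominator = 7 + 15 = 22
= 120/22 = 60/11

60/11


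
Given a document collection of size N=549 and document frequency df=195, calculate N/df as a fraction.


IDF ratio = N / df
= 549 / 195
= 183/65

183/65


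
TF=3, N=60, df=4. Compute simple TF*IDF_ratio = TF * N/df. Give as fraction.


TF * (N/df)
= 3 * (60/4)
= 3 * 15
= 45

45


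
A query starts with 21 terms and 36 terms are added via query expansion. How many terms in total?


Original terms: 21
Expansion terms: 36
Total = 21 + 36 = 57

57


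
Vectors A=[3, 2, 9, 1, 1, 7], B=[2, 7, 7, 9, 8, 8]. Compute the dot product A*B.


Dot product = sum of element-wise products
A[0]*B[0] = 3*2 = 6
A[1]*B[1] = 2*7 = 14
A[2]*B[2] = 9*7 = 63
A[3]*B[3] = 1*9 = 9
A[4]*B[4] = 1*8 = 8
A[5]*B[5] = 7*8 = 56
Sum = 6 + 14 + 63 + 9 + 8 + 56 = 156

156


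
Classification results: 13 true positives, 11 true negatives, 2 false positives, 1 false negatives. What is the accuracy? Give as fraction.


Accuracy = (TP + TN) / (TP + TN + FP + FN)
TP + TN = 13 + 11 = 24
Total = 13 + 11 + 2 + 1 = 27
Accuracy = 24 / 27 = 8/9

8/9


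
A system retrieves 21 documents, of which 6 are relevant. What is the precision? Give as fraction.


Precision = relevant_retrieved / total_retrieved
= 6 / 21
= 6 / (6 + 15)
= 2/7

2/7


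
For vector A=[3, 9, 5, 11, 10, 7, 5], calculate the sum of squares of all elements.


|A|^2 = sum of squared components
A[0]^2 = 3^2 = 9
A[1]^2 = 9^2 = 81
A[2]^2 = 5^2 = 25
A[3]^2 = 11^2 = 121
A[4]^2 = 10^2 = 100
A[5]^2 = 7^2 = 49
A[6]^2 = 5^2 = 25
Sum = 9 + 81 + 25 + 121 + 100 + 49 + 25 = 410

410


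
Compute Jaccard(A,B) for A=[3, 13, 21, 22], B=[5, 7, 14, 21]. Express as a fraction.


A intersect B = [21]
|A intersect B| = 1
A union B = [3, 5, 7, 13, 14, 21, 22]
|A union B| = 7
Jaccard = 1/7 = 1/7

1/7


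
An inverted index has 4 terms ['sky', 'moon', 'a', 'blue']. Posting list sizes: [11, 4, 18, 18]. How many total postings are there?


Summing posting list sizes:
'sky': 11 postings
'moon': 4 postings
'a': 18 postings
'blue': 18 postings
Total = 11 + 4 + 18 + 18 = 51

51


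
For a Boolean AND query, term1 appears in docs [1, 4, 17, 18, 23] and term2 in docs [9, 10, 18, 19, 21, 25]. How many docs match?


Boolean AND: find intersection of posting lists
term1 docs: [1, 4, 17, 18, 23]
term2 docs: [9, 10, 18, 19, 21, 25]
Intersection: [18]
|intersection| = 1

1


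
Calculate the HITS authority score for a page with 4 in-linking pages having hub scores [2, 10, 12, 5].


Authority = sum of hub scores of in-linkers
In-link 1: hub score = 2
In-link 2: hub score = 10
In-link 3: hub score = 12
In-link 4: hub score = 5
Authority = 2 + 10 + 12 + 5 = 29

29


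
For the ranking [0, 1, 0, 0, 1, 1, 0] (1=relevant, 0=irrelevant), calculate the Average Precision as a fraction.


Computing P@k for each relevant position:
Position 1: not relevant
Position 2: relevant, P@2 = 1/2 = 1/2
Position 3: not relevant
Position 4: not relevant
Position 5: relevant, P@5 = 2/5 = 2/5
Position 6: relevant, P@6 = 3/6 = 1/2
Position 7: not relevant
Sum of P@k = 1/2 + 2/5 + 1/2 = 7/5
AP = 7/5 / 3 = 7/15

7/15


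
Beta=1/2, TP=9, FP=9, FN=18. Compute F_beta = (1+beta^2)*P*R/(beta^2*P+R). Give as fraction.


P = TP/(TP+FP) = 9/18 = 1/2
R = TP/(TP+FN) = 9/27 = 1/3
beta^2 = 1/2^2 = 1/4
(1 + beta^2) = 5/4
Numerator = (1+beta^2)*P*R = 5/24
Denominator = beta^2*P + R = 1/8 + 1/3 = 11/24
F_beta = 5/11

5/11


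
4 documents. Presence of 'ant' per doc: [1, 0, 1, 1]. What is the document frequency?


Checking each document for 'ant':
Doc 1: present
Doc 2: absent
Doc 3: present
Doc 4: present
df = sum of presences = 1 + 0 + 1 + 1 = 3

3


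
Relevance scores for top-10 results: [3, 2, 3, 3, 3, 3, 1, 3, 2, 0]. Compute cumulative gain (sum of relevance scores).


Cumulative Gain = sum of relevance scores
Position 1: rel=3, running sum=3
Position 2: rel=2, running sum=5
Position 3: rel=3, running sum=8
Position 4: rel=3, running sum=11
Position 5: rel=3, running sum=14
Position 6: rel=3, running sum=17
Position 7: rel=1, running sum=18
Position 8: rel=3, running sum=21
Position 9: rel=2, running sum=23
Position 10: rel=0, running sum=23
CG = 23

23


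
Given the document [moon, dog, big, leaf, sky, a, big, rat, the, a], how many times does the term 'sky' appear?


Document has 10 words
Scanning for 'sky':
Found at positions: [4]
Count = 1

1


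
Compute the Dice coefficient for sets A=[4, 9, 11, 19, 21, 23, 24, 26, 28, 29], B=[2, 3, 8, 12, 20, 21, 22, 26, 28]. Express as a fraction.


A intersect B = [21, 26, 28]
|A intersect B| = 3
|A| = 10, |B| = 9
Dice = 2*3 / (10+9)
= 6 / 19 = 6/19

6/19


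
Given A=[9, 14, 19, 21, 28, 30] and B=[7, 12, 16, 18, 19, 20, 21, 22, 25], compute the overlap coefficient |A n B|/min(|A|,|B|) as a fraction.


A intersect B = [19, 21]
|A intersect B| = 2
min(|A|, |B|) = min(6, 9) = 6
Overlap = 2 / 6 = 1/3

1/3


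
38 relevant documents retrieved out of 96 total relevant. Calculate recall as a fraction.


Recall = retrieved_relevant / total_relevant
= 38 / 96
= 38 / (38 + 58)
= 19/48

19/48


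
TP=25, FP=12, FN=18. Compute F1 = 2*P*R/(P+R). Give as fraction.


F1 = 2 * P * R / (P + R)
P = TP/(TP+FP) = 25/37 = 25/37
R = TP/(TP+FN) = 25/43 = 25/43
2 * P * R = 2 * 25/37 * 25/43 = 1250/1591
P + R = 25/37 + 25/43 = 2000/1591
F1 = 1250/1591 / 2000/1591 = 5/8

5/8


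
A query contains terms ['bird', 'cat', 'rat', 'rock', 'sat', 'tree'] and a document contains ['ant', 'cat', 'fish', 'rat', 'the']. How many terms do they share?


Query terms: ['bird', 'cat', 'rat', 'rock', 'sat', 'tree']
Document terms: ['ant', 'cat', 'fish', 'rat', 'the']
Common terms: ['cat', 'rat']
Overlap count = 2

2


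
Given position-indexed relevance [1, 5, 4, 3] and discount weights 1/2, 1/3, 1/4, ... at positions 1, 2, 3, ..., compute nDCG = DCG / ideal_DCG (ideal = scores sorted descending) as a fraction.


Position discount weights w_i = 1/(i+1) for i=1..4:
Weights = [1/2, 1/3, 1/4, 1/5]
Actual relevance: [1, 5, 4, 3]
DCG = 1/2 + 5/3 + 4/4 + 3/5 = 113/30
Ideal relevance (sorted desc): [5, 4, 3, 1]
Ideal DCG = 5/2 + 4/3 + 3/4 + 1/5 = 287/60
nDCG = DCG / ideal_DCG = 113/30 / 287/60 = 226/287

226/287


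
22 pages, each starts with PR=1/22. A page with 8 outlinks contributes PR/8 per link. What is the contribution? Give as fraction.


Initial PR = 1/22 = 1/22
Outlinks = 8
Contribution per link = PR / outlinks
= 1/22 / 8
= 1/176

1/176


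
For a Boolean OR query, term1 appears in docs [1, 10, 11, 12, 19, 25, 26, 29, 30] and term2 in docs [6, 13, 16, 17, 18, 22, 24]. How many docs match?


Boolean OR: find union of posting lists
term1 docs: [1, 10, 11, 12, 19, 25, 26, 29, 30]
term2 docs: [6, 13, 16, 17, 18, 22, 24]
Union: [1, 6, 10, 11, 12, 13, 16, 17, 18, 19, 22, 24, 25, 26, 29, 30]
|union| = 16

16


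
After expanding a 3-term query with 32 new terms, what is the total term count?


Original terms: 3
Expansion terms: 32
Total = 3 + 32 = 35

35


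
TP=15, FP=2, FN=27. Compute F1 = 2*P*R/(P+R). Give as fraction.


F1 = 2 * P * R / (P + R)
P = TP/(TP+FP) = 15/17 = 15/17
R = TP/(TP+FN) = 15/42 = 5/14
2 * P * R = 2 * 15/17 * 5/14 = 75/119
P + R = 15/17 + 5/14 = 295/238
F1 = 75/119 / 295/238 = 30/59

30/59


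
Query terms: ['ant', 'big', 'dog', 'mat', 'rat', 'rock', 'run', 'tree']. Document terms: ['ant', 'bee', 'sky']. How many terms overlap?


Query terms: ['ant', 'big', 'dog', 'mat', 'rat', 'rock', 'run', 'tree']
Document terms: ['ant', 'bee', 'sky']
Common terms: ['ant']
Overlap count = 1

1


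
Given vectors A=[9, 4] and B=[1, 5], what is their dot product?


Dot product = sum of element-wise products
A[0]*B[0] = 9*1 = 9
A[1]*B[1] = 4*5 = 20
Sum = 9 + 20 = 29

29


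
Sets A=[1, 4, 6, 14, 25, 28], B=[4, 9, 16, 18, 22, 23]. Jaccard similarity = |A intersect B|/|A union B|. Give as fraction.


A intersect B = [4]
|A intersect B| = 1
A union B = [1, 4, 6, 9, 14, 16, 18, 22, 23, 25, 28]
|A union B| = 11
Jaccard = 1/11 = 1/11

1/11


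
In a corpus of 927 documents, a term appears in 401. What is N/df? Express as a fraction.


IDF ratio = N / df
= 927 / 401
= 927/401

927/401


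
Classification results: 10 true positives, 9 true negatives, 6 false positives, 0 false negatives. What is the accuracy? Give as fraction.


Accuracy = (TP + TN) / (TP + TN + FP + FN)
TP + TN = 10 + 9 = 19
Total = 10 + 9 + 6 + 0 = 25
Accuracy = 19 / 25 = 19/25

19/25


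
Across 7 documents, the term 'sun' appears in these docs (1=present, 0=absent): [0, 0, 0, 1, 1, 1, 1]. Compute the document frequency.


Checking each document for 'sun':
Doc 1: absent
Doc 2: absent
Doc 3: absent
Doc 4: present
Doc 5: present
Doc 6: present
Doc 7: present
df = sum of presences = 0 + 0 + 0 + 1 + 1 + 1 + 1 = 4

4


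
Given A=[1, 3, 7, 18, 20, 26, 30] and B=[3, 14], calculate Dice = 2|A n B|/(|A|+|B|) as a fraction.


A intersect B = [3]
|A intersect B| = 1
|A| = 7, |B| = 2
Dice = 2*1 / (7+2)
= 2 / 9 = 2/9

2/9


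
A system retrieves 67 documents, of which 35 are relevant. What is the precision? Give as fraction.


Precision = relevant_retrieved / total_retrieved
= 35 / 67
= 35 / (35 + 32)
= 35/67

35/67


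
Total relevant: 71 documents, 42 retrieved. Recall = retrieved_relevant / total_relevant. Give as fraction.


Recall = retrieved_relevant / total_relevant
= 42 / 71
= 42 / (42 + 29)
= 42/71

42/71


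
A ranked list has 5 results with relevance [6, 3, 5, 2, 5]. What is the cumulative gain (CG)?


Cumulative Gain = sum of relevance scores
Position 1: rel=6, running sum=6
Position 2: rel=3, running sum=9
Position 3: rel=5, running sum=14
Position 4: rel=2, running sum=16
Position 5: rel=5, running sum=21
CG = 21

21


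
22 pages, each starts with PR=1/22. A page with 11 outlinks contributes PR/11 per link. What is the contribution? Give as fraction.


Initial PR = 1/22 = 1/22
Outlinks = 11
Contribution per link = PR / outlinks
= 1/22 / 11
= 1/242

1/242


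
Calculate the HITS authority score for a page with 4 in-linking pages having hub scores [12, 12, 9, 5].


Authority = sum of hub scores of in-linkers
In-link 1: hub score = 12
In-link 2: hub score = 12
In-link 3: hub score = 9
In-link 4: hub score = 5
Authority = 12 + 12 + 9 + 5 = 38

38


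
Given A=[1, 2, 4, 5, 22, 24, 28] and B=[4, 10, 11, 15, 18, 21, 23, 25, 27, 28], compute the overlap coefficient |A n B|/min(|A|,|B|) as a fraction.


A intersect B = [4, 28]
|A intersect B| = 2
min(|A|, |B|) = min(7, 10) = 7
Overlap = 2 / 7 = 2/7

2/7


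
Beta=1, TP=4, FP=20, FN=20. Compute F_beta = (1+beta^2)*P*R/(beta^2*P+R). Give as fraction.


P = TP/(TP+FP) = 4/24 = 1/6
R = TP/(TP+FN) = 4/24 = 1/6
beta^2 = 1^2 = 1
(1 + beta^2) = 2
Numerator = (1+beta^2)*P*R = 1/18
Denominator = beta^2*P + R = 1/6 + 1/6 = 1/3
F_beta = 1/6

1/6


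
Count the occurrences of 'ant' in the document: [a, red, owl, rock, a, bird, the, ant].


Document has 8 words
Scanning for 'ant':
Found at positions: [7]
Count = 1

1


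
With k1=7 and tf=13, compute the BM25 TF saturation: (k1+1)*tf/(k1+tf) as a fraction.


BM25 TF component = (k1+1)*tf / (k1+tf)
k1 = 7, tf = 13
Numerator = (7+1)*13 = 104
Denominator = 7 + 13 = 20
= 104/20 = 26/5

26/5


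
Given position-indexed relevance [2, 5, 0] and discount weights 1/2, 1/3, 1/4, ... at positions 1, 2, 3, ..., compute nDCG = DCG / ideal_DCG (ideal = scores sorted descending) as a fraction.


Position discount weights w_i = 1/(i+1) for i=1..3:
Weights = [1/2, 1/3, 1/4]
Actual relevance: [2, 5, 0]
DCG = 2/2 + 5/3 + 0/4 = 8/3
Ideal relevance (sorted desc): [5, 2, 0]
Ideal DCG = 5/2 + 2/3 + 0/4 = 19/6
nDCG = DCG / ideal_DCG = 8/3 / 19/6 = 16/19

16/19


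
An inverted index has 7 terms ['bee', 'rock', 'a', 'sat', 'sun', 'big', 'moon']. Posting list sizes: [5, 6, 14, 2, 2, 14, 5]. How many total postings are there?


Summing posting list sizes:
'bee': 5 postings
'rock': 6 postings
'a': 14 postings
'sat': 2 postings
'sun': 2 postings
'big': 14 postings
'moon': 5 postings
Total = 5 + 6 + 14 + 2 + 2 + 14 + 5 = 48

48


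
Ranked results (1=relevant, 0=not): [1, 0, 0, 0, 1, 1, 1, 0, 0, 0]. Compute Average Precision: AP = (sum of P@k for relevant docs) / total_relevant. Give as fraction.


Computing P@k for each relevant position:
Position 1: relevant, P@1 = 1/1 = 1
Position 2: not relevant
Position 3: not relevant
Position 4: not relevant
Position 5: relevant, P@5 = 2/5 = 2/5
Position 6: relevant, P@6 = 3/6 = 1/2
Position 7: relevant, P@7 = 4/7 = 4/7
Position 8: not relevant
Position 9: not relevant
Position 10: not relevant
Sum of P@k = 1 + 2/5 + 1/2 + 4/7 = 173/70
AP = 173/70 / 4 = 173/280

173/280


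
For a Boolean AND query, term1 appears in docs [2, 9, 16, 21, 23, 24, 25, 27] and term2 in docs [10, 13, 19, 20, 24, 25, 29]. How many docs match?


Boolean AND: find intersection of posting lists
term1 docs: [2, 9, 16, 21, 23, 24, 25, 27]
term2 docs: [10, 13, 19, 20, 24, 25, 29]
Intersection: [24, 25]
|intersection| = 2

2


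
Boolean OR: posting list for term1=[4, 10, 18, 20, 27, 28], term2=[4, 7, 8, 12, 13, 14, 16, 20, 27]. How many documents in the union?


Boolean OR: find union of posting lists
term1 docs: [4, 10, 18, 20, 27, 28]
term2 docs: [4, 7, 8, 12, 13, 14, 16, 20, 27]
Union: [4, 7, 8, 10, 12, 13, 14, 16, 18, 20, 27, 28]
|union| = 12

12


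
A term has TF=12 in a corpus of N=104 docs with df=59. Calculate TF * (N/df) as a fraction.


TF * (N/df)
= 12 * (104/59)
= 12 * 104/59
= 1248/59

1248/59


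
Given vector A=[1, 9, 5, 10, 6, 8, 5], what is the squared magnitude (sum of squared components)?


|A|^2 = sum of squared components
A[0]^2 = 1^2 = 1
A[1]^2 = 9^2 = 81
A[2]^2 = 5^2 = 25
A[3]^2 = 10^2 = 100
A[4]^2 = 6^2 = 36
A[5]^2 = 8^2 = 64
A[6]^2 = 5^2 = 25
Sum = 1 + 81 + 25 + 100 + 36 + 64 + 25 = 332

332


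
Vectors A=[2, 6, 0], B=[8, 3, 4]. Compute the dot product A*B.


Dot product = sum of element-wise products
A[0]*B[0] = 2*8 = 16
A[1]*B[1] = 6*3 = 18
A[2]*B[2] = 0*4 = 0
Sum = 16 + 18 + 0 = 34

34


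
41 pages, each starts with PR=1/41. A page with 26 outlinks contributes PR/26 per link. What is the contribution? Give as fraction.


Initial PR = 1/41 = 1/41
Outlinks = 26
Contribution per link = PR / outlinks
= 1/41 / 26
= 1/1066

1/1066


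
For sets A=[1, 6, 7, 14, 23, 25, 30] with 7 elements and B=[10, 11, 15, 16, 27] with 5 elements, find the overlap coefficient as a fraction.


A intersect B = []
|A intersect B| = 0
min(|A|, |B|) = min(7, 5) = 5
Overlap = 0 / 5 = 0

0


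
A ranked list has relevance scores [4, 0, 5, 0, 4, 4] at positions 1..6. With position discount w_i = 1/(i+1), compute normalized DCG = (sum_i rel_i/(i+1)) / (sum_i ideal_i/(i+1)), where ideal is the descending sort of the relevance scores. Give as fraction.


Position discount weights w_i = 1/(i+1) for i=1..6:
Weights = [1/2, 1/3, 1/4, 1/5, 1/6, 1/7]
Actual relevance: [4, 0, 5, 0, 4, 4]
DCG = 4/2 + 0/3 + 5/4 + 0/5 + 4/6 + 4/7 = 377/84
Ideal relevance (sorted desc): [5, 4, 4, 4, 0, 0]
Ideal DCG = 5/2 + 4/3 + 4/4 + 4/5 + 0/6 + 0/7 = 169/30
nDCG = DCG / ideal_DCG = 377/84 / 169/30 = 145/182

145/182


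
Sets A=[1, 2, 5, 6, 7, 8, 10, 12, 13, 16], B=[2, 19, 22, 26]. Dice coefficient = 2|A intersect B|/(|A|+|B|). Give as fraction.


A intersect B = [2]
|A intersect B| = 1
|A| = 10, |B| = 4
Dice = 2*1 / (10+4)
= 2 / 14 = 1/7

1/7


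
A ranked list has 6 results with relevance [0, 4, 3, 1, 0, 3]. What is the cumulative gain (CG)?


Cumulative Gain = sum of relevance scores
Position 1: rel=0, running sum=0
Position 2: rel=4, running sum=4
Position 3: rel=3, running sum=7
Position 4: rel=1, running sum=8
Position 5: rel=0, running sum=8
Position 6: rel=3, running sum=11
CG = 11

11


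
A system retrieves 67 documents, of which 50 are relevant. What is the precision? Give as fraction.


Precision = relevant_retrieved / total_retrieved
= 50 / 67
= 50 / (50 + 17)
= 50/67

50/67


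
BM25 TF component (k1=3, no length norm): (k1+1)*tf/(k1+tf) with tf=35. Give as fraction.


BM25 TF component = (k1+1)*tf / (k1+tf)
k1 = 3, tf = 35
Numerator = (3+1)*35 = 140
Denominator = 3 + 35 = 38
= 140/38 = 70/19

70/19


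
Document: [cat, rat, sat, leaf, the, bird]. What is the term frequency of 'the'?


Document has 6 words
Scanning for 'the':
Found at positions: [4]
Count = 1

1


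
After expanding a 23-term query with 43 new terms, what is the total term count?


Original terms: 23
Expansion terms: 43
Total = 23 + 43 = 66

66


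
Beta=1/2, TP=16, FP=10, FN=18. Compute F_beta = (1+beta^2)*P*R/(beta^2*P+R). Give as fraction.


P = TP/(TP+FP) = 16/26 = 8/13
R = TP/(TP+FN) = 16/34 = 8/17
beta^2 = 1/2^2 = 1/4
(1 + beta^2) = 5/4
Numerator = (1+beta^2)*P*R = 80/221
Denominator = beta^2*P + R = 2/13 + 8/17 = 138/221
F_beta = 40/69

40/69


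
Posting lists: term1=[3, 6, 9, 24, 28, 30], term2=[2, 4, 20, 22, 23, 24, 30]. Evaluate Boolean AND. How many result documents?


Boolean AND: find intersection of posting lists
term1 docs: [3, 6, 9, 24, 28, 30]
term2 docs: [2, 4, 20, 22, 23, 24, 30]
Intersection: [24, 30]
|intersection| = 2

2


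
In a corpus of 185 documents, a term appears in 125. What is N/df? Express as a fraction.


IDF ratio = N / df
= 185 / 125
= 37/25

37/25


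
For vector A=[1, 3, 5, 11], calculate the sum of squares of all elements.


|A|^2 = sum of squared components
A[0]^2 = 1^2 = 1
A[1]^2 = 3^2 = 9
A[2]^2 = 5^2 = 25
A[3]^2 = 11^2 = 121
Sum = 1 + 9 + 25 + 121 = 156

156


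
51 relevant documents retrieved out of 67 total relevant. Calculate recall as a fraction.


Recall = retrieved_relevant / total_relevant
= 51 / 67
= 51 / (51 + 16)
= 51/67

51/67


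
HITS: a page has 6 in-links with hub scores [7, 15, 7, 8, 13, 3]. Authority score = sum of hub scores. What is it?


Authority = sum of hub scores of in-linkers
In-link 1: hub score = 7
In-link 2: hub score = 15
In-link 3: hub score = 7
In-link 4: hub score = 8
In-link 5: hub score = 13
In-link 6: hub score = 3
Authority = 7 + 15 + 7 + 8 + 13 + 3 = 53

53


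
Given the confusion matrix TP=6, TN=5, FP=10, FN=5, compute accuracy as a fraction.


Accuracy = (TP + TN) / (TP + TN + FP + FN)
TP + TN = 6 + 5 = 11
Total = 6 + 5 + 10 + 5 = 26
Accuracy = 11 / 26 = 11/26

11/26


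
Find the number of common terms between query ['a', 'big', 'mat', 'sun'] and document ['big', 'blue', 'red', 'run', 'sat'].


Query terms: ['a', 'big', 'mat', 'sun']
Document terms: ['big', 'blue', 'red', 'run', 'sat']
Common terms: ['big']
Overlap count = 1

1


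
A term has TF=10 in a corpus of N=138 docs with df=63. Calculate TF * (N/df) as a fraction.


TF * (N/df)
= 10 * (138/63)
= 10 * 46/21
= 460/21

460/21


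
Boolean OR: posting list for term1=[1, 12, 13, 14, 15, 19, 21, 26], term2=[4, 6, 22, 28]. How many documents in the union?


Boolean OR: find union of posting lists
term1 docs: [1, 12, 13, 14, 15, 19, 21, 26]
term2 docs: [4, 6, 22, 28]
Union: [1, 4, 6, 12, 13, 14, 15, 19, 21, 22, 26, 28]
|union| = 12

12


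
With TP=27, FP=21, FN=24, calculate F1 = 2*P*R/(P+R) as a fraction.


F1 = 2 * P * R / (P + R)
P = TP/(TP+FP) = 27/48 = 9/16
R = TP/(TP+FN) = 27/51 = 9/17
2 * P * R = 2 * 9/16 * 9/17 = 81/136
P + R = 9/16 + 9/17 = 297/272
F1 = 81/136 / 297/272 = 6/11

6/11


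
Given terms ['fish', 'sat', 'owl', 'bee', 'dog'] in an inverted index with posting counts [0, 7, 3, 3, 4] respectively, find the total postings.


Summing posting list sizes:
'fish': 0 postings
'sat': 7 postings
'owl': 3 postings
'bee': 3 postings
'dog': 4 postings
Total = 0 + 7 + 3 + 3 + 4 = 17

17


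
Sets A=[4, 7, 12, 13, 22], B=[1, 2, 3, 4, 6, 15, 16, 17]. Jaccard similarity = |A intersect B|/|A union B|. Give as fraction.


A intersect B = [4]
|A intersect B| = 1
A union B = [1, 2, 3, 4, 6, 7, 12, 13, 15, 16, 17, 22]
|A union B| = 12
Jaccard = 1/12 = 1/12

1/12


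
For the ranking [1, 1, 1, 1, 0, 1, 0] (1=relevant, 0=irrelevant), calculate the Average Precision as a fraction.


Computing P@k for each relevant position:
Position 1: relevant, P@1 = 1/1 = 1
Position 2: relevant, P@2 = 2/2 = 1
Position 3: relevant, P@3 = 3/3 = 1
Position 4: relevant, P@4 = 4/4 = 1
Position 5: not relevant
Position 6: relevant, P@6 = 5/6 = 5/6
Position 7: not relevant
Sum of P@k = 1 + 1 + 1 + 1 + 5/6 = 29/6
AP = 29/6 / 5 = 29/30

29/30


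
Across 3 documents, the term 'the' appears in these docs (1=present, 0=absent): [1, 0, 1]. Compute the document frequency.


Checking each document for 'the':
Doc 1: present
Doc 2: absent
Doc 3: present
df = sum of presences = 1 + 0 + 1 = 2

2


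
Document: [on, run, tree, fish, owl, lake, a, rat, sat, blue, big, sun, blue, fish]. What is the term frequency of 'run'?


Document has 14 words
Scanning for 'run':
Found at positions: [1]
Count = 1

1


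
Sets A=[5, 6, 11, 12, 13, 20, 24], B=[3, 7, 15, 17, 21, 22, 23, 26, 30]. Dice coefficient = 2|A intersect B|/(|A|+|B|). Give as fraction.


A intersect B = []
|A intersect B| = 0
|A| = 7, |B| = 9
Dice = 2*0 / (7+9)
= 0 / 16 = 0

0


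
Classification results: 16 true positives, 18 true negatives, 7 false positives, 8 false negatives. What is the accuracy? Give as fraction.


Accuracy = (TP + TN) / (TP + TN + FP + FN)
TP + TN = 16 + 18 = 34
Total = 16 + 18 + 7 + 8 = 49
Accuracy = 34 / 49 = 34/49

34/49


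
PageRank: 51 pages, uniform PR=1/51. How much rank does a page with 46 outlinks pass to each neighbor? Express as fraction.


Initial PR = 1/51 = 1/51
Outlinks = 46
Contribution per link = PR / outlinks
= 1/51 / 46
= 1/2346

1/2346


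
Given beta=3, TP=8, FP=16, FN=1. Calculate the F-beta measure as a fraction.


P = TP/(TP+FP) = 8/24 = 1/3
R = TP/(TP+FN) = 8/9 = 8/9
beta^2 = 3^2 = 9
(1 + beta^2) = 10
Numerator = (1+beta^2)*P*R = 80/27
Denominator = beta^2*P + R = 3 + 8/9 = 35/9
F_beta = 16/21

16/21


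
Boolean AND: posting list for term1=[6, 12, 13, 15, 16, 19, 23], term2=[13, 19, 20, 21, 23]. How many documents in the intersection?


Boolean AND: find intersection of posting lists
term1 docs: [6, 12, 13, 15, 16, 19, 23]
term2 docs: [13, 19, 20, 21, 23]
Intersection: [13, 19, 23]
|intersection| = 3

3


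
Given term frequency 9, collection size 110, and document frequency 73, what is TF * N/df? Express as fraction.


TF * (N/df)
= 9 * (110/73)
= 9 * 110/73
= 990/73

990/73


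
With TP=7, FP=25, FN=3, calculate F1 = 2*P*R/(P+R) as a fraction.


F1 = 2 * P * R / (P + R)
P = TP/(TP+FP) = 7/32 = 7/32
R = TP/(TP+FN) = 7/10 = 7/10
2 * P * R = 2 * 7/32 * 7/10 = 49/160
P + R = 7/32 + 7/10 = 147/160
F1 = 49/160 / 147/160 = 1/3

1/3


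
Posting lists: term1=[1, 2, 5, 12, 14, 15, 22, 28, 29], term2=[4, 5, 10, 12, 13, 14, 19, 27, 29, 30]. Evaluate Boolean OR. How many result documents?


Boolean OR: find union of posting lists
term1 docs: [1, 2, 5, 12, 14, 15, 22, 28, 29]
term2 docs: [4, 5, 10, 12, 13, 14, 19, 27, 29, 30]
Union: [1, 2, 4, 5, 10, 12, 13, 14, 15, 19, 22, 27, 28, 29, 30]
|union| = 15

15


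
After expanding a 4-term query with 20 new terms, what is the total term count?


Original terms: 4
Expansion terms: 20
Total = 4 + 20 = 24

24


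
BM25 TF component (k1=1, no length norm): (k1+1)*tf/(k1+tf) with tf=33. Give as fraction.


BM25 TF component = (k1+1)*tf / (k1+tf)
k1 = 1, tf = 33
Numerator = (1+1)*33 = 66
Denominator = 1 + 33 = 34
= 66/34 = 33/17

33/17


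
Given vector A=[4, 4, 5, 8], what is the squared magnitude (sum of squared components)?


|A|^2 = sum of squared components
A[0]^2 = 4^2 = 16
A[1]^2 = 4^2 = 16
A[2]^2 = 5^2 = 25
A[3]^2 = 8^2 = 64
Sum = 16 + 16 + 25 + 64 = 121

121


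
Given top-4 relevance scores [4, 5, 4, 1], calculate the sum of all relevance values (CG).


Cumulative Gain = sum of relevance scores
Position 1: rel=4, running sum=4
Position 2: rel=5, running sum=9
Position 3: rel=4, running sum=13
Position 4: rel=1, running sum=14
CG = 14

14


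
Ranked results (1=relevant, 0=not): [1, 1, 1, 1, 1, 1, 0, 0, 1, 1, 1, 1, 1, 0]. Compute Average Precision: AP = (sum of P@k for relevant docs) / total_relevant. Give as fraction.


Computing P@k for each relevant position:
Position 1: relevant, P@1 = 1/1 = 1
Position 2: relevant, P@2 = 2/2 = 1
Position 3: relevant, P@3 = 3/3 = 1
Position 4: relevant, P@4 = 4/4 = 1
Position 5: relevant, P@5 = 5/5 = 1
Position 6: relevant, P@6 = 6/6 = 1
Position 7: not relevant
Position 8: not relevant
Position 9: relevant, P@9 = 7/9 = 7/9
Position 10: relevant, P@10 = 8/10 = 4/5
Position 11: relevant, P@11 = 9/11 = 9/11
Position 12: relevant, P@12 = 10/12 = 5/6
Position 13: relevant, P@13 = 11/13 = 11/13
Position 14: not relevant
Sum of P@k = 1 + 1 + 1 + 1 + 1 + 1 + 7/9 + 4/5 + 9/11 + 5/6 + 11/13 = 129671/12870
AP = 129671/12870 / 11 = 129671/141570

129671/141570


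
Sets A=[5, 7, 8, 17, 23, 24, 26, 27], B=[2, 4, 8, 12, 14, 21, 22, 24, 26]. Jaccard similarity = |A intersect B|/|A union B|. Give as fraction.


A intersect B = [8, 24, 26]
|A intersect B| = 3
A union B = [2, 4, 5, 7, 8, 12, 14, 17, 21, 22, 23, 24, 26, 27]
|A union B| = 14
Jaccard = 3/14 = 3/14

3/14


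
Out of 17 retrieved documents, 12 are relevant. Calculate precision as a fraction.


Precision = relevant_retrieved / total_retrieved
= 12 / 17
= 12 / (12 + 5)
= 12/17

12/17


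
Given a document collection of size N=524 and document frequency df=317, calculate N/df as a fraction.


IDF ratio = N / df
= 524 / 317
= 524/317

524/317


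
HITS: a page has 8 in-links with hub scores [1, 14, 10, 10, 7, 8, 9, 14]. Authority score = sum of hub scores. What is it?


Authority = sum of hub scores of in-linkers
In-link 1: hub score = 1
In-link 2: hub score = 14
In-link 3: hub score = 10
In-link 4: hub score = 10
In-link 5: hub score = 7
In-link 6: hub score = 8
In-link 7: hub score = 9
In-link 8: hub score = 14
Authority = 1 + 14 + 10 + 10 + 7 + 8 + 9 + 14 = 73

73


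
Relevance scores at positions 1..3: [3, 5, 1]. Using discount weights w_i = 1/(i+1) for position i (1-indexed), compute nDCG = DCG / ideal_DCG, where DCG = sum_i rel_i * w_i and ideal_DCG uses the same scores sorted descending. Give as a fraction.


Position discount weights w_i = 1/(i+1) for i=1..3:
Weights = [1/2, 1/3, 1/4]
Actual relevance: [3, 5, 1]
DCG = 3/2 + 5/3 + 1/4 = 41/12
Ideal relevance (sorted desc): [5, 3, 1]
Ideal DCG = 5/2 + 3/3 + 1/4 = 15/4
nDCG = DCG / ideal_DCG = 41/12 / 15/4 = 41/45

41/45


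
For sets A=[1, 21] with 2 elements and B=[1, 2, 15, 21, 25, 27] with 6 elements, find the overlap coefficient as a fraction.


A intersect B = [1, 21]
|A intersect B| = 2
min(|A|, |B|) = min(2, 6) = 2
Overlap = 2 / 2 = 1

1


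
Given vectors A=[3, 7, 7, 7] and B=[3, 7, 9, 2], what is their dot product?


Dot product = sum of element-wise products
A[0]*B[0] = 3*3 = 9
A[1]*B[1] = 7*7 = 49
A[2]*B[2] = 7*9 = 63
A[3]*B[3] = 7*2 = 14
Sum = 9 + 49 + 63 + 14 = 135

135


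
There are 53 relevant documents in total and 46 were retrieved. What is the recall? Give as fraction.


Recall = retrieved_relevant / total_relevant
= 46 / 53
= 46 / (46 + 7)
= 46/53

46/53


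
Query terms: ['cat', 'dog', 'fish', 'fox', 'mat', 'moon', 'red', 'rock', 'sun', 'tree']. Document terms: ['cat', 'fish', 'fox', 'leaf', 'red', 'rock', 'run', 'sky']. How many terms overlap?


Query terms: ['cat', 'dog', 'fish', 'fox', 'mat', 'moon', 'red', 'rock', 'sun', 'tree']
Document terms: ['cat', 'fish', 'fox', 'leaf', 'red', 'rock', 'run', 'sky']
Common terms: ['cat', 'fish', 'fox', 'red', 'rock']
Overlap count = 5

5


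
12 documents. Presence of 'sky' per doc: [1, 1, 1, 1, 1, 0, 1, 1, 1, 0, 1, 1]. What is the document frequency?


Checking each document for 'sky':
Doc 1: present
Doc 2: present
Doc 3: present
Doc 4: present
Doc 5: present
Doc 6: absent
Doc 7: present
Doc 8: present
Doc 9: present
Doc 10: absent
Doc 11: present
Doc 12: present
df = sum of presences = 1 + 1 + 1 + 1 + 1 + 0 + 1 + 1 + 1 + 0 + 1 + 1 = 10

10


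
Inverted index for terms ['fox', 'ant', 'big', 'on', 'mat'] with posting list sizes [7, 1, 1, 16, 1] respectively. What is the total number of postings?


Summing posting list sizes:
'fox': 7 postings
'ant': 1 postings
'big': 1 postings
'on': 16 postings
'mat': 1 postings
Total = 7 + 1 + 1 + 16 + 1 = 26

26


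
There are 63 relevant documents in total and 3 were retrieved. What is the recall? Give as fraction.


Recall = retrieved_relevant / total_relevant
= 3 / 63
= 3 / (3 + 60)
= 1/21

1/21


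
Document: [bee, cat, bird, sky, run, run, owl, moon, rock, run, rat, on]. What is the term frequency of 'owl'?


Document has 12 words
Scanning for 'owl':
Found at positions: [6]
Count = 1

1


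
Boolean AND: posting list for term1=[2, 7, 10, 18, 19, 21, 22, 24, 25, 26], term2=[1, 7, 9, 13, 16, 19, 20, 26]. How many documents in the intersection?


Boolean AND: find intersection of posting lists
term1 docs: [2, 7, 10, 18, 19, 21, 22, 24, 25, 26]
term2 docs: [1, 7, 9, 13, 16, 19, 20, 26]
Intersection: [7, 19, 26]
|intersection| = 3

3


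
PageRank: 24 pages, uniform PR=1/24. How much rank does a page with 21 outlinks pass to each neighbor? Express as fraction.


Initial PR = 1/24 = 1/24
Outlinks = 21
Contribution per link = PR / outlinks
= 1/24 / 21
= 1/504

1/504


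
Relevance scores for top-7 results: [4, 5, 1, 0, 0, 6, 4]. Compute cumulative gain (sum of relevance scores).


Cumulative Gain = sum of relevance scores
Position 1: rel=4, running sum=4
Position 2: rel=5, running sum=9
Position 3: rel=1, running sum=10
Position 4: rel=0, running sum=10
Position 5: rel=0, running sum=10
Position 6: rel=6, running sum=16
Position 7: rel=4, running sum=20
CG = 20

20


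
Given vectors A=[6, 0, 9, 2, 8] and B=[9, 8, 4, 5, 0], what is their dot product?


Dot product = sum of element-wise products
A[0]*B[0] = 6*9 = 54
A[1]*B[1] = 0*8 = 0
A[2]*B[2] = 9*4 = 36
A[3]*B[3] = 2*5 = 10
A[4]*B[4] = 8*0 = 0
Sum = 54 + 0 + 36 + 10 + 0 = 100

100


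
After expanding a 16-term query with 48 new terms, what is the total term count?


Original terms: 16
Expansion terms: 48
Total = 16 + 48 = 64

64


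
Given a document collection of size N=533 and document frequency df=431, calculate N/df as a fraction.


IDF ratio = N / df
= 533 / 431
= 533/431

533/431


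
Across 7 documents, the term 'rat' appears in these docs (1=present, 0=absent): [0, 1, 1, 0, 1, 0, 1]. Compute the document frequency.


Checking each document for 'rat':
Doc 1: absent
Doc 2: present
Doc 3: present
Doc 4: absent
Doc 5: present
Doc 6: absent
Doc 7: present
df = sum of presences = 0 + 1 + 1 + 0 + 1 + 0 + 1 = 4

4


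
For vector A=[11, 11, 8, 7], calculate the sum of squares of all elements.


|A|^2 = sum of squared components
A[0]^2 = 11^2 = 121
A[1]^2 = 11^2 = 121
A[2]^2 = 8^2 = 64
A[3]^2 = 7^2 = 49
Sum = 121 + 121 + 64 + 49 = 355

355


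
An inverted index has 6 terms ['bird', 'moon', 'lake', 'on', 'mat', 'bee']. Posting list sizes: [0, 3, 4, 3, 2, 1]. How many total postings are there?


Summing posting list sizes:
'bird': 0 postings
'moon': 3 postings
'lake': 4 postings
'on': 3 postings
'mat': 2 postings
'bee': 1 postings
Total = 0 + 3 + 4 + 3 + 2 + 1 = 13

13


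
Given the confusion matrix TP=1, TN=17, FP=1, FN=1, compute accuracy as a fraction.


Accuracy = (TP + TN) / (TP + TN + FP + FN)
TP + TN = 1 + 17 = 18
Total = 1 + 17 + 1 + 1 = 20
Accuracy = 18 / 20 = 9/10

9/10


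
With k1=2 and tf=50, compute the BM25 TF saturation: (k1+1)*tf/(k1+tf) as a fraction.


BM25 TF component = (k1+1)*tf / (k1+tf)
k1 = 2, tf = 50
Numerator = (2+1)*50 = 150
Denominator = 2 + 50 = 52
= 150/52 = 75/26

75/26


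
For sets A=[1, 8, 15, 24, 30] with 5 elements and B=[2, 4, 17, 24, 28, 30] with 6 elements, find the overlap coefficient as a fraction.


A intersect B = [24, 30]
|A intersect B| = 2
min(|A|, |B|) = min(5, 6) = 5
Overlap = 2 / 5 = 2/5

2/5


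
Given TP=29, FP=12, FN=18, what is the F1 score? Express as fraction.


F1 = 2 * P * R / (P + R)
P = TP/(TP+FP) = 29/41 = 29/41
R = TP/(TP+FN) = 29/47 = 29/47
2 * P * R = 2 * 29/41 * 29/47 = 1682/1927
P + R = 29/41 + 29/47 = 2552/1927
F1 = 1682/1927 / 2552/1927 = 29/44

29/44
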